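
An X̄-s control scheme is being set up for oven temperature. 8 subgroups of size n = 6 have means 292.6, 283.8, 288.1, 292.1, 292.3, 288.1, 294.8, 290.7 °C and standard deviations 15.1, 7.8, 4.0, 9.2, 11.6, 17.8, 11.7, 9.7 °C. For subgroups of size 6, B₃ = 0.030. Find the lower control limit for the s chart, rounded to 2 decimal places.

0.33

s̄ = (15.1 + 7.8 + 4.0 + 9.2 + 11.6 + 17.8 + 11.7 + 9.7) / 8 = 10.8625
LCL_s = B₃·s̄ = 0.030 × 10.8625 = 0.3259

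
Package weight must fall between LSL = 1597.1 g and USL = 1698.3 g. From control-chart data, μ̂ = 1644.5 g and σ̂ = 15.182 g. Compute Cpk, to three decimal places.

Cpu = (USL − μ̂) / (3σ̂) = (1698.3 − 1644.5) / (3 × 15.182) = 1.1812; Cpl = (μ̂ − LSL) / (3σ̂) = (1644.5 − 1597.1) / (3 × 15.182) = 1.0407; Cpk = min(Cpu, Cpl) = 1.0407

1.041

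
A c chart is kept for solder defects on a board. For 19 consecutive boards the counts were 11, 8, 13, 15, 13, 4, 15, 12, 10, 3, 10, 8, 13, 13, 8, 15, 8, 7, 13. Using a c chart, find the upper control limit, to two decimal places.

c̄ = (11 + 8 + 13 + 15 + 13 + 4 + 15 + 12 + 10 + 3 + 10 + 8 + 13 + 13 + 8 + 15 + 8 + 7 + 13) / 19 = 199 / 19 = 10.4737
UCL = c̄ + 3√c̄ = 10.4737 + 3 × √10.4737 = 10.4737 + 3 × 3.2363 = 20.1826

20.18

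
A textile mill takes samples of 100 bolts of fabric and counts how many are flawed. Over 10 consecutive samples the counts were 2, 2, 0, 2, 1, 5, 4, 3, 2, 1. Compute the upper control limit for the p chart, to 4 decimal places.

0.0660

p̄ = Σdᵢ / (k·n) = 22 / (10 × 100) = 0.02200
UCL = p̄ + 3·√(p̄(1−p̄)/n) = 0.02200 + 3 × √(0.02200×0.97800/100) = 0.02200 + 3 × 0.01467 = 0.06600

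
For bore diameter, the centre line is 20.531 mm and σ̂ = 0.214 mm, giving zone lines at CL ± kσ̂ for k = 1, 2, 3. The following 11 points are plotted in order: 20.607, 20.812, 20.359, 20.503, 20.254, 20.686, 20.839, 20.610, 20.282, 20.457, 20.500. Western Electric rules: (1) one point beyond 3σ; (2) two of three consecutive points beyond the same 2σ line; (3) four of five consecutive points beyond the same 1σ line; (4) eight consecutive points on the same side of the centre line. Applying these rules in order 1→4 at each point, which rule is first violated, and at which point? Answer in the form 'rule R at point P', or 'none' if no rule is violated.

Zone of each point (C = within 1σ̂, B = 1σ̂–2σ̂, A = 2σ̂–3σ̂, * = beyond 3σ̂; sign = side of CL): 1:+C, 2:+B, 3:-C, 4:-C, 5:-B, 6:+C, 7:+B, 8:+C, 9:-B, 10:-C, 11:-C
No rule fires across all 11 points.

none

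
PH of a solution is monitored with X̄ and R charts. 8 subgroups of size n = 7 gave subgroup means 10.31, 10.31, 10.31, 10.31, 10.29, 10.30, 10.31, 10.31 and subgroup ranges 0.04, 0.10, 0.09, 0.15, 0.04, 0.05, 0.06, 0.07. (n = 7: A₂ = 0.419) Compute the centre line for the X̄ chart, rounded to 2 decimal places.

X̄̄ = (10.31 + 10.31 + 10.31 + 10.31 + 10.29 + 10.30 + 10.31 + 10.31) / 8 = 82.4500 / 8 = 10.3063
CL = X̄̄ = 10.3063

10.31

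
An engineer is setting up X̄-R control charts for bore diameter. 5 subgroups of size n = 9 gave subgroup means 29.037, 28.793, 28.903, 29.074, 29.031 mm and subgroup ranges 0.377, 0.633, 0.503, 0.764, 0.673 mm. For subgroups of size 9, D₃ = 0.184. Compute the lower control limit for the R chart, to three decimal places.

R̄ = (0.377 + 0.633 + 0.503 + 0.764 + 0.673) / 5 = 2.9500 / 5 = 0.5900
LCL_R = D₃·R̄ = 0.184 × 0.5900 = 0.1086

0.109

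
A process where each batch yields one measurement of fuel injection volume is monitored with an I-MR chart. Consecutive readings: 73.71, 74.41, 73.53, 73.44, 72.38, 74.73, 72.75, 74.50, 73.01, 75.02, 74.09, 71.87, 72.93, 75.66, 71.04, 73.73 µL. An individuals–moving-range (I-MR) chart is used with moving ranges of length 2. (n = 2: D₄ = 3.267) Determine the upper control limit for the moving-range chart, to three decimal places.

Moving ranges: 0.70, 0.88, 0.09, 1.06, 2.35, 1.98, 1.75, 1.49, 2.01, 0.93, 2.22, 1.06, 2.73, 4.62, 2.69; M̄R̄ = 26.5600 / 15 = 1.7707
UCL_MR = D₄·M̄R̄ = 3.267 × 1.7707 = 5.7848

5.785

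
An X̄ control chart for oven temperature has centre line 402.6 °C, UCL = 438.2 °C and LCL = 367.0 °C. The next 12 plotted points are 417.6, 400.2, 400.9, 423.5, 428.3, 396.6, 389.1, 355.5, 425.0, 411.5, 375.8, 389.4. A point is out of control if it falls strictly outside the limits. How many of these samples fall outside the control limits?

Compare each point to [367.0, 438.2]: sample 8 = 355.5 < LCL.

1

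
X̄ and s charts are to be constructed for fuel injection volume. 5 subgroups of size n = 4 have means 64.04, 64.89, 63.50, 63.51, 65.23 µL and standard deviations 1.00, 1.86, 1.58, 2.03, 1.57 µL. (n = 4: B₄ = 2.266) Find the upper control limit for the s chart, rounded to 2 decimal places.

3.64

s̄ = (1.00 + 1.86 + 1.58 + 2.03 + 1.57) / 5 = 1.6080
UCL_s = B₄·s̄ = 2.266 × 1.6080 = 3.6437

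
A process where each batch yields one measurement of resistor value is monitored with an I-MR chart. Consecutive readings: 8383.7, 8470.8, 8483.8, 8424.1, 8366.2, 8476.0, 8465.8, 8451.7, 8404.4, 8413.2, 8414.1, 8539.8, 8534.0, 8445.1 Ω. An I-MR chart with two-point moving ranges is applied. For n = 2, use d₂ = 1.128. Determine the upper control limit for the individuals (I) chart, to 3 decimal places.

8576.773

X̄ = (8383.7 + 8470.8 + 8483.8 + 8424.1 + 8366.2 + 8476.0 + 8465.8 + 8451.7 + 8404.4 + 8413.2 + 8414.1 + 8539.8 + 8534.0 + 8445.1) / 14 = 8448.0500
Moving ranges: 87.1, 13.0, 59.7, 57.9, 109.8, 10.2, 14.1, 47.3, 8.8, 0.9, 125.7, 5.8, 88.9; M̄R̄ = 629.2000 / 13 = 48.4000
UCL = X̄ + 3·M̄R̄/d₂ = 8448.0500 + 3 × 48.4000 / 1.128 = 8576.7734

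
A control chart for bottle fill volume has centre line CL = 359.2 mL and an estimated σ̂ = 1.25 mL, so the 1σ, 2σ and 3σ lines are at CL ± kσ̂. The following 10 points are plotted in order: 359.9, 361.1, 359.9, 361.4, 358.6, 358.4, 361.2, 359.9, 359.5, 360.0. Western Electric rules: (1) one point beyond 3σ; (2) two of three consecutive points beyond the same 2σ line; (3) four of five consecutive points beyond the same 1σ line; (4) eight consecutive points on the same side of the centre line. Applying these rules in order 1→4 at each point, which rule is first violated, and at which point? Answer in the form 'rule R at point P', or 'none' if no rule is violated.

none

Zone of each point (C = within 1σ̂, B = 1σ̂–2σ̂, A = 2σ̂–3σ̂, * = beyond 3σ̂; sign = side of CL): 1:+C, 2:+B, 3:+C, 4:+B, 5:-C, 6:-C, 7:+B, 8:+C, 9:+C, 10:+C
No rule fires across all 10 points.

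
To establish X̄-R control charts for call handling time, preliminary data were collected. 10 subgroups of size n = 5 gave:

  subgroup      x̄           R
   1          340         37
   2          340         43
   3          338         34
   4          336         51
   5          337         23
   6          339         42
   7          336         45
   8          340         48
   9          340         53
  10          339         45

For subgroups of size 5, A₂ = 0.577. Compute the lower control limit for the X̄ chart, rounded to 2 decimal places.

X̄̄ = (340 + 340 + 338 + 336 + 337 + 339 + 336 + 340 + 340 + 339) / 10 = 3385.0000 / 10 = 338.5000
R̄ = (37 + 43 + 34 + 51 + 23 + 42 + 45 + 48 + 53 + 45) / 10 = 421.0000 / 10 = 42.1000
LCL = X̄̄ − A₂·R̄ = 338.5000 − 0.577 × 42.1000 = 314.2083

314.21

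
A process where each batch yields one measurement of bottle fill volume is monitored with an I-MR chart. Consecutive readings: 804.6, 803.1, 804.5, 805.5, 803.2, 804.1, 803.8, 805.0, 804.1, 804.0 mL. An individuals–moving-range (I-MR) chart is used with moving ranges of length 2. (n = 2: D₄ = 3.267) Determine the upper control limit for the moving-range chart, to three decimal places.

Moving ranges: 1.5, 1.4, 1.0, 2.3, 0.9, 0.3, 1.2, 0.9, 0.1; M̄R̄ = 9.6000 / 9 = 1.0667
UCL_MR = D₄·M̄R̄ = 3.267 × 1.0667 = 3.4848

3.485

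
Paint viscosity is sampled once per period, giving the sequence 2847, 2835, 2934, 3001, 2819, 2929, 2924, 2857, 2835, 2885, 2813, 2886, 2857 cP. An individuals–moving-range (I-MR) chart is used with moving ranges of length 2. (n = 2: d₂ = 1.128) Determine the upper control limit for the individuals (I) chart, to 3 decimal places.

X̄ = (2847 + 2835 + 2934 + 3001 + 2819 + 2929 + 2924 + 2857 + 2835 + 2885 + 2813 + 2886 + 2857) / 13 = 2878.6154
Moving ranges: 12, 99, 67, 182, 110, 5, 67, 22, 50, 72, 73, 29; M̄R̄ = 788.0000 / 12 = 65.6667
UCL = X̄ + 3·M̄R̄/d₂ = 2878.6154 + 3 × 65.6667 / 1.128 = 3053.2608

3053.261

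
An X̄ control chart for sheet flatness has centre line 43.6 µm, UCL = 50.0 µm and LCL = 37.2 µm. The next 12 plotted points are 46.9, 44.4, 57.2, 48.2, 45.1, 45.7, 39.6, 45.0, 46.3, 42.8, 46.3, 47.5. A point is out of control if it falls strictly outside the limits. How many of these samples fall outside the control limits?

Compare each point to [37.2, 50.0]: sample 3 = 57.2 > UCL.

1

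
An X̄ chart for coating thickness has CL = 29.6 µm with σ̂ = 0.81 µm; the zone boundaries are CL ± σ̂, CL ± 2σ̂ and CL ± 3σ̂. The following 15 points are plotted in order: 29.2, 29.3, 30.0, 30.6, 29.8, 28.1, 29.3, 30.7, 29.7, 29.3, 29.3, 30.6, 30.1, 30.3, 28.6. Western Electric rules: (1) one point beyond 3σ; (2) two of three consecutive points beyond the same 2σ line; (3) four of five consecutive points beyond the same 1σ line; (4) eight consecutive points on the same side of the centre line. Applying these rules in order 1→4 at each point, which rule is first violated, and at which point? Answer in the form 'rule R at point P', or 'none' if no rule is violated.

Zone of each point (C = within 1σ̂, B = 1σ̂–2σ̂, A = 2σ̂–3σ̂, * = beyond 3σ̂; sign = side of CL): 1:-C, 2:-C, 3:+C, 4:+B, 5:+C, 6:-B, 7:-C, 8:+B, 9:+C, 10:-C, 11:-C, 12:+B, 13:+C, 14:+C, 15:-B
No rule fires across all 15 points.

none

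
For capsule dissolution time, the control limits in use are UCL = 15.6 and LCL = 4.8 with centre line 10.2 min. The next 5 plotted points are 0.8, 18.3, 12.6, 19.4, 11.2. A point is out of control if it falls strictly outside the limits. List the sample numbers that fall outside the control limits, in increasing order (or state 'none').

Compare each point to [4.8, 15.6]: sample 1 = 0.8 < LCL; sample 2 = 18.3 > UCL; sample 4 = 19.4 > UCL.

1, 2, 4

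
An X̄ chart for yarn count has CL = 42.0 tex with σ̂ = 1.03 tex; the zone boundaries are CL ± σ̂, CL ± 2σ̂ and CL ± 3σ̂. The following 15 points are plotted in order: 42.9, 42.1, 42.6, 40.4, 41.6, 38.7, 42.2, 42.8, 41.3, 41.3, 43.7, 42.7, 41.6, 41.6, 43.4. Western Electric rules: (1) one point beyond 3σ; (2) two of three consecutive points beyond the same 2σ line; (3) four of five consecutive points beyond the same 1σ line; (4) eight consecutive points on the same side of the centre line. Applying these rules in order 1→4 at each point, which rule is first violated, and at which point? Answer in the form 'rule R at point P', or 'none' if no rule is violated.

rule 1 at point 6

Zone of each point (C = within 1σ̂, B = 1σ̂–2σ̂, A = 2σ̂–3σ̂, * = beyond 3σ̂; sign = side of CL): 1:+C, 2:+C, 3:+C, 4:-B, 5:-C, 6:-*, 7:+C, 8:+C, 9:-C, 10:-C, 11:+B, 12:+C, 13:-C, 14:-C, 15:+B
Rule 1 (one point beyond the 3σ limits) is satisfied at point 6.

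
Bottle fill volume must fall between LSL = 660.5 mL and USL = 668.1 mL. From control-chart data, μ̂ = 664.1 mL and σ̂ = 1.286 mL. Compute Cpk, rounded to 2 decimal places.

0.93

Cpu = (USL − μ̂) / (3σ̂) = (668.1 − 664.1) / (3 × 1.286) = 1.0368; Cpl = (μ̂ − LSL) / (3σ̂) = (664.1 − 660.5) / (3 × 1.286) = 0.9331; Cpk = min(Cpu, Cpl) = 0.9331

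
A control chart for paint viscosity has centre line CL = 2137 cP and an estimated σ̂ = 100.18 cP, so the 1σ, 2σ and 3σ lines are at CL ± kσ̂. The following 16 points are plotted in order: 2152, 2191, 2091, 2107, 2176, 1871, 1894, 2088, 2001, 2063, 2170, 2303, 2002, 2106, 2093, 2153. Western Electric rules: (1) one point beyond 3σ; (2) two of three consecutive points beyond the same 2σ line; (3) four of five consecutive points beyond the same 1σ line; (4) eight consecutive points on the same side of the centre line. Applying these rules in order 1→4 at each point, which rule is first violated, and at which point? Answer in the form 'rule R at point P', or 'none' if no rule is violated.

Zone of each point (C = within 1σ̂, B = 1σ̂–2σ̂, A = 2σ̂–3σ̂, * = beyond 3σ̂; sign = side of CL): 1:+C, 2:+C, 3:-C, 4:-C, 5:+C, 6:-A, 7:-A, 8:-C, 9:-B, 10:-C, 11:+C, 12:+B, 13:-B, 14:-C, 15:-C, 16:+C
Rule 2 (two of three consecutive points beyond the same 2σ limit) is satisfied at point 7.

rule 2 at point 7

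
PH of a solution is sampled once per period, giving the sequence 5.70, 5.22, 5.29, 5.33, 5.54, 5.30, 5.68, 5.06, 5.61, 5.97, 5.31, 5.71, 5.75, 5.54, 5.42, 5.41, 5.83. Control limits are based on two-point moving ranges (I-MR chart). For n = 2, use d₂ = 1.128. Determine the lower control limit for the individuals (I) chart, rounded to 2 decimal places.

4.71

X̄ = (5.70 + 5.22 + 5.29 + 5.33 + 5.54 + 5.30 + 5.68 + 5.06 + 5.61 + 5.97 + 5.31 + 5.71 + 5.75 + 5.54 + 5.42 + 5.41 + 5.83) / 17 = 5.5100
Moving ranges: 0.48, 0.07, 0.04, 0.21, 0.24, 0.38, 0.62, 0.55, 0.36, 0.66, 0.40, 0.04, 0.21, 0.12, 0.01, 0.42; M̄R̄ = 4.8100 / 16 = 0.3006
LCL = X̄ − 3·M̄R̄/d₂ = 5.5100 − 3 × 0.3006 / 1.128 = 4.7105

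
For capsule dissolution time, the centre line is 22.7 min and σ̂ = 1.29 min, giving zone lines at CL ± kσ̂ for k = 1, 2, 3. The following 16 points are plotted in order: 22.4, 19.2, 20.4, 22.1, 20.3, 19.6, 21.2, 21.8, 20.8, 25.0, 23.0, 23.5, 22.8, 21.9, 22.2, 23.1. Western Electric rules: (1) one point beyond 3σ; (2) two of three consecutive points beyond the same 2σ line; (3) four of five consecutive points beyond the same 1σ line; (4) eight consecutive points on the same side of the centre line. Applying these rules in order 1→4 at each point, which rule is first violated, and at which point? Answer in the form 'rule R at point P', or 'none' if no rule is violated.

rule 3 at point 6

Zone of each point (C = within 1σ̂, B = 1σ̂–2σ̂, A = 2σ̂–3σ̂, * = beyond 3σ̂; sign = side of CL): 1:-C, 2:-A, 3:-B, 4:-C, 5:-B, 6:-A, 7:-B, 8:-C, 9:-B, 10:+B, 11:+C, 12:+C, 13:+C, 14:-C, 15:-C, 16:+C
Rule 3 (four of five consecutive points beyond the same 1σ limit) is satisfied at point 6.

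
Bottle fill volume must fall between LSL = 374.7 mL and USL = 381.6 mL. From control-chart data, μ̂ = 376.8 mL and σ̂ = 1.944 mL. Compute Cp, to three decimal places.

Cp = (USL − LSL) / (6σ̂) = (381.6 − 374.7) / (6 × 1.944) = 6.9000 / 11.6640 = 0.5916

0.592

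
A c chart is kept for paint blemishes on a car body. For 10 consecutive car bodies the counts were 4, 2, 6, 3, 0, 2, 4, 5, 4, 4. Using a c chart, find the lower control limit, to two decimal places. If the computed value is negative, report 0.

0.00

c̄ = (4 + 2 + 6 + 3 + 0 + 2 + 4 + 5 + 4 + 4) / 10 = 34 / 10 = 3.4000
LCL = c̄ − 3√c̄ = 3.4000 − 3 × 1.8439 = -2.1317 → 0 (cannot be negative)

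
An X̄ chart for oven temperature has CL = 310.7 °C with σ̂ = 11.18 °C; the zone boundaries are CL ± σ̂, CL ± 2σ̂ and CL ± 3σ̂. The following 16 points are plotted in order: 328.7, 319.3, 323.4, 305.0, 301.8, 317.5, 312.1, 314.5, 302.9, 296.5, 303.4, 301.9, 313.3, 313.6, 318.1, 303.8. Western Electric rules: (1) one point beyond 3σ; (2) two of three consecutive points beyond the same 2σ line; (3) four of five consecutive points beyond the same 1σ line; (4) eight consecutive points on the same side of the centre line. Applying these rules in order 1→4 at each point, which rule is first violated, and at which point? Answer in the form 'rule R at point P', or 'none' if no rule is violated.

Zone of each point (C = within 1σ̂, B = 1σ̂–2σ̂, A = 2σ̂–3σ̂, * = beyond 3σ̂; sign = side of CL): 1:+B, 2:+C, 3:+B, 4:-C, 5:-C, 6:+C, 7:+C, 8:+C, 9:-C, 10:-B, 11:-C, 12:-C, 13:+C, 14:+C, 15:+C, 16:-C
No rule fires across all 16 points.

none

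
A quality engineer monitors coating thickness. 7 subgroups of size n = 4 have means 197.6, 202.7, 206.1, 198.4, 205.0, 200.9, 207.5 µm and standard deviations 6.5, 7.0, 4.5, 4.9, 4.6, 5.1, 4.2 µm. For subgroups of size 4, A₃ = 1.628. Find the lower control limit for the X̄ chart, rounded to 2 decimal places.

194.04

X̄̄ = (197.6 + 202.7 + 206.1 + 198.4 + 205.0 + 200.9 + 207.5) / 7 = 202.6000
s̄ = (6.5 + 7.0 + 4.5 + 4.9 + 4.6 + 5.1 + 4.2) / 7 = 5.2571
LCL = X̄̄ − A₃·s̄ = 202.6000 − 1.628 × 5.2571 = 194.0414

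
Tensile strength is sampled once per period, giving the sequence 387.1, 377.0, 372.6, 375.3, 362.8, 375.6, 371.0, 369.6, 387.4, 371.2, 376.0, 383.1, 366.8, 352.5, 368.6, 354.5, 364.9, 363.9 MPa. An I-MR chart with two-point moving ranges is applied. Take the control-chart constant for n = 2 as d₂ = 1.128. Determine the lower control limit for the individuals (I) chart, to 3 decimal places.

X̄ = (387.1 + 377.0 + 372.6 + 375.3 + 362.8 + 375.6 + 371.0 + 369.6 + 387.4 + 371.2 + 376.0 + 383.1 + 366.8 + 352.5 + 368.6 + 354.5 + 364.9 + 363.9) / 18 = 371.1056
Moving ranges: 10.1, 4.4, 2.7, 12.5, 12.8, 4.6, 1.4, 17.8, 16.2, 4.8, 7.1, 16.3, 14.3, 16.1, 14.1, 10.4, 1.0; M̄R̄ = 166.6000 / 17 = 9.8000
LCL = X̄ − 3·M̄R̄/d₂ = 371.1056 − 3 × 9.8000 / 1.128 = 345.0417

345.042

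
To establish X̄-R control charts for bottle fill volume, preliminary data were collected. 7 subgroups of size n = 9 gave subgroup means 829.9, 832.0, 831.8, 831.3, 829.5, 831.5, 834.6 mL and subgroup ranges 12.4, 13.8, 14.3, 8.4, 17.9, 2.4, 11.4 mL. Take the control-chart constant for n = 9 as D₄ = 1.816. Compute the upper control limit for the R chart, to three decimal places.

20.910

R̄ = (12.4 + 13.8 + 14.3 + 8.4 + 17.9 + 2.4 + 11.4) / 7 = 80.6000 / 7 = 11.5143
UCL_R = D₄·R̄ = 1.816 × 11.5143 = 20.9099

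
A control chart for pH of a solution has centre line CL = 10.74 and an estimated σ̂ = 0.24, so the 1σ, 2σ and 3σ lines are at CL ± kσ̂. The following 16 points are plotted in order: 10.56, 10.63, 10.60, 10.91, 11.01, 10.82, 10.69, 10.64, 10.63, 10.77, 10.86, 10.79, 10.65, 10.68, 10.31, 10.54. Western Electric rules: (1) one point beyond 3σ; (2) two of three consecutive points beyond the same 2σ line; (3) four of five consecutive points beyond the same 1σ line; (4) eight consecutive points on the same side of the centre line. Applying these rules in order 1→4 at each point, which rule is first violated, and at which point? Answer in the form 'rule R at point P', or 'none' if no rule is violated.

Zone of each point (C = within 1σ̂, B = 1σ̂–2σ̂, A = 2σ̂–3σ̂, * = beyond 3σ̂; sign = side of CL): 1:-C, 2:-C, 3:-C, 4:+C, 5:+B, 6:+C, 7:-C, 8:-C, 9:-C, 10:+C, 11:+C, 12:+C, 13:-C, 14:-C, 15:-B, 16:-C
No rule fires across all 16 points.

none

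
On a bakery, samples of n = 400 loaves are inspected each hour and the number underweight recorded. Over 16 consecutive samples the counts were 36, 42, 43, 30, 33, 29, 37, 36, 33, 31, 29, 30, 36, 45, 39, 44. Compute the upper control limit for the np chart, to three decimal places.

52.943

p̄ = Σdᵢ / (k·n) = 573 / (16 × 400) = 0.08953
UCL = np̄ + 3·√(np̄(1−p̄)) = 35.8125 + 3 × √(35.8125×0.91047) = 35.8125 + 3 × 5.7102 = 52.9430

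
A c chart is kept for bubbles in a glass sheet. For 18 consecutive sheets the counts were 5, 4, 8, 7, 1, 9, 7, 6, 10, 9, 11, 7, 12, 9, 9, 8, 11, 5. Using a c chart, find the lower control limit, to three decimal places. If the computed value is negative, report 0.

c̄ = (5 + 4 + 8 + 7 + 1 + 9 + 7 + 6 + 10 + 9 + 11 + 7 + 12 + 9 + 9 + 8 + 11 + 5) / 18 = 138 / 18 = 7.6667
LCL = c̄ − 3√c̄ = 7.6667 − 3 × 2.7689 = -0.6400 → 0 (cannot be negative)

0.000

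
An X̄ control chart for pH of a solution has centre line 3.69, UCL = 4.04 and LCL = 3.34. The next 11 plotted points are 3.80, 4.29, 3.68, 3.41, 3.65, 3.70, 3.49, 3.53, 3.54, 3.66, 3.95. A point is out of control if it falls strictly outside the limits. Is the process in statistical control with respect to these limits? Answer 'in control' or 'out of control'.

Compare each point to [3.34, 4.04]: sample 2 = 4.29 > UCL.

out of control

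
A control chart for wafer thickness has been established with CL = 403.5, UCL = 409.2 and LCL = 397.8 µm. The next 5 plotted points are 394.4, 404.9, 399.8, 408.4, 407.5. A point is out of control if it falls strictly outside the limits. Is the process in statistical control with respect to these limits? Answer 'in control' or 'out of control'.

out of control

Compare each point to [397.8, 409.2]: sample 1 = 394.4 < LCL.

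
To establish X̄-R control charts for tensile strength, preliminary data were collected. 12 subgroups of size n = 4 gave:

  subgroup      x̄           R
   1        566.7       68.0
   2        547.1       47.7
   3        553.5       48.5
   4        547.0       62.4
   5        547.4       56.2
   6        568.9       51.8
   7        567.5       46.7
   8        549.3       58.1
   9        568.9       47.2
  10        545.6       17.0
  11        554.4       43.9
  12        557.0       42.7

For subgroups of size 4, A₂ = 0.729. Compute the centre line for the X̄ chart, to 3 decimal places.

556.108

X̄̄ = (566.7 + 547.1 + 553.5 + 547.0 + 547.4 + 568.9 + 567.5 + 549.3 + 568.9 + 545.6 + 554.4 + 557.0) / 12 = 6673.3000 / 12 = 556.1083
CL = X̄̄ = 556.1083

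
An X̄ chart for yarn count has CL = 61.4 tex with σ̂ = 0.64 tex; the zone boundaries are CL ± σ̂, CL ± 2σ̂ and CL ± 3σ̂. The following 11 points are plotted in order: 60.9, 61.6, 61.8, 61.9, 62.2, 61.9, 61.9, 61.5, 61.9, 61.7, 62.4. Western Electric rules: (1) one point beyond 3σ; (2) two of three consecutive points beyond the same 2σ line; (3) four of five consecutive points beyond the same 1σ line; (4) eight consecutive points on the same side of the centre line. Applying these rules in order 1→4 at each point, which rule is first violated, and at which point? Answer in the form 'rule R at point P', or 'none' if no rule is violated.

Zone of each point (C = within 1σ̂, B = 1σ̂–2σ̂, A = 2σ̂–3σ̂, * = beyond 3σ̂; sign = side of CL): 1:-C, 2:+C, 3:+C, 4:+C, 5:+B, 6:+C, 7:+C, 8:+C, 9:+C, 10:+C, 11:+B
Rule 4 (eight consecutive points on the same side of the centre line) is satisfied at point 9.

rule 4 at point 9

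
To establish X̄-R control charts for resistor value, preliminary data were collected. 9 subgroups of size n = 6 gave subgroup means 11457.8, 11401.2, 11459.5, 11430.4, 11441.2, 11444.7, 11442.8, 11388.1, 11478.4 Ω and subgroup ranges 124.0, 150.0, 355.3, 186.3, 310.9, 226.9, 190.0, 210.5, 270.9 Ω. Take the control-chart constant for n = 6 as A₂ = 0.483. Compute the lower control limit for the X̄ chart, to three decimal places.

X̄̄ = (11457.8 + 11401.2 + 11459.5 + 11430.4 + 11441.2 + 11444.7 + 11442.8 + 11388.1 + 11478.4) / 9 = 102944.1000 / 9 = 11438.2333
R̄ = (124.0 + 150.0 + 355.3 + 186.3 + 310.9 + 226.9 + 190.0 + 210.5 + 270.9) / 9 = 2024.8000 / 9 = 224.9778
LCL = X̄̄ − A₂·R̄ = 11438.2333 − 0.483 × 224.9778 = 11329.5691

11329.569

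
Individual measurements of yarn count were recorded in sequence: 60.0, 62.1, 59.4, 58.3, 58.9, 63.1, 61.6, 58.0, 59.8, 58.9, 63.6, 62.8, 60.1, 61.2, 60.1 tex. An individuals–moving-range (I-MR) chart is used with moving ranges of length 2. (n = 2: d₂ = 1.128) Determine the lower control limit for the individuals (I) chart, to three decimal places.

X̄ = (60.0 + 62.1 + 59.4 + 58.3 + 58.9 + 63.1 + 61.6 + 58.0 + 59.8 + 58.9 + 63.6 + 62.8 + 60.1 + 61.2 + 60.1) / 15 = 60.5267
Moving ranges: 2.1, 2.7, 1.1, 0.6, 4.2, 1.5, 3.6, 1.8, 0.9, 4.7, 0.8, 2.7, 1.1, 1.1; M̄R̄ = 28.9000 / 14 = 2.0643
LCL = X̄ − 3·M̄R̄/d₂ = 60.5267 − 3 × 2.0643 / 1.128 = 55.0365

55.037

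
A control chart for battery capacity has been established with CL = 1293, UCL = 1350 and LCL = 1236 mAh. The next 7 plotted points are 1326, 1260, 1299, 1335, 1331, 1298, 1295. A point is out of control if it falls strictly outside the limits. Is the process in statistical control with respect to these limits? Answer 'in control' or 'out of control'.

All 7 points lie within [1236, 1350].

in control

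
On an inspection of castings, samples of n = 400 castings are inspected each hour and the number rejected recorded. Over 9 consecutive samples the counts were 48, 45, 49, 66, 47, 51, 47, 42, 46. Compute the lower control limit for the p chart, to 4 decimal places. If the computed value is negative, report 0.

0.0733

p̄ = Σdᵢ / (k·n) = 441 / (9 × 400) = 0.12250
LCL = p̄ − 3·√(p̄(1−p̄)/n) = 0.12250 − 3 × 0.01639 = 0.07332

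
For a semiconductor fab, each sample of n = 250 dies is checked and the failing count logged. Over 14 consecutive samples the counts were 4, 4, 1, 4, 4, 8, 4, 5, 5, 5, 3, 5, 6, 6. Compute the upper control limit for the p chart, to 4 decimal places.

p̄ = Σdᵢ / (k·n) = 64 / (14 × 250) = 0.01829
UCL = p̄ + 3·√(p̄(1−p̄)/n) = 0.01829 + 3 × √(0.01829×0.98171/250) = 0.01829 + 3 × 0.00847 = 0.04371

0.0437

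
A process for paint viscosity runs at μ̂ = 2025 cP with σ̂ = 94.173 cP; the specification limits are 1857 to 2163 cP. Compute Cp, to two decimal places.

Cp = (USL − LSL) / (6σ̂) = (2163 − 1857) / (6 × 94.173) = 306.0000 / 565.0380 = 0.5416

0.54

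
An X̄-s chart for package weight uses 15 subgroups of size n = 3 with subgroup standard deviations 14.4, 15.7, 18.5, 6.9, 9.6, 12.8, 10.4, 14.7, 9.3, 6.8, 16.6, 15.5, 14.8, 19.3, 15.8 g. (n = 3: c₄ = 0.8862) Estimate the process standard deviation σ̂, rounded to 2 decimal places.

15.13

s̄ = (14.4 + 15.7 + 18.5 + 6.9 + 9.6 + 12.8 + 10.4 + 14.7 + 9.3 + 6.8 + 16.6 + 15.5 + 14.8 + 19.3 + 15.8) / 15 = 13.4067
σ̂ = s̄ / c₄ = 13.4067 / 0.8862 = 15.1283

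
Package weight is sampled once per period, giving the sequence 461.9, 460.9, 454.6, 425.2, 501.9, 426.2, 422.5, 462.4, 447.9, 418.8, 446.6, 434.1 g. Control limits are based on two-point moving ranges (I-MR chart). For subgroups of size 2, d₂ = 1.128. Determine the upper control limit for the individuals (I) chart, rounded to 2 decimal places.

X̄ = (461.9 + 460.9 + 454.6 + 425.2 + 501.9 + 426.2 + 422.5 + 462.4 + 447.9 + 418.8 + 446.6 + 434.1) / 12 = 446.9167
Moving ranges: 1.0, 6.3, 29.4, 76.7, 75.7, 3.7, 39.9, 14.5, 29.1, 27.8, 12.5; M̄R̄ = 316.6000 / 11 = 28.7818
UCL = X̄ + 3·M̄R̄/d₂ = 446.9167 + 3 × 28.7818 / 1.128 = 523.4641

523.46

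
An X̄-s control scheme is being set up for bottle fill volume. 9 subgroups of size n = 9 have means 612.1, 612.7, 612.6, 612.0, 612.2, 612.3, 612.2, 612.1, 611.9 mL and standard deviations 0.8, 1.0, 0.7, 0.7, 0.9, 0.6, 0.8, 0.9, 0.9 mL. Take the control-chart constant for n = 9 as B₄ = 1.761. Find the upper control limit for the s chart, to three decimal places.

1.428

s̄ = (0.8 + 1.0 + 0.7 + 0.7 + 0.9 + 0.6 + 0.8 + 0.9 + 0.9) / 9 = 0.8111
UCL_s = B₄·s̄ = 1.761 × 0.8111 = 1.4284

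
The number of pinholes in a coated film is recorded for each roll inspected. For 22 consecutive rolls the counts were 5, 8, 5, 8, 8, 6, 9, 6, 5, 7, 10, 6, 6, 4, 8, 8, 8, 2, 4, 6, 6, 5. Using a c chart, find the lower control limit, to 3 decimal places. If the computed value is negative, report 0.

c̄ = (5 + 8 + 5 + 8 + 8 + 6 + 9 + 6 + 5 + 7 + 10 + 6 + 6 + 4 + 8 + 8 + 8 + 2 + 4 + 6 + 6 + 5) / 22 = 140 / 22 = 6.3636
LCL = c̄ − 3√c̄ = 6.3636 − 3 × 2.5226 = -1.2042 → 0 (cannot be negative)

0.000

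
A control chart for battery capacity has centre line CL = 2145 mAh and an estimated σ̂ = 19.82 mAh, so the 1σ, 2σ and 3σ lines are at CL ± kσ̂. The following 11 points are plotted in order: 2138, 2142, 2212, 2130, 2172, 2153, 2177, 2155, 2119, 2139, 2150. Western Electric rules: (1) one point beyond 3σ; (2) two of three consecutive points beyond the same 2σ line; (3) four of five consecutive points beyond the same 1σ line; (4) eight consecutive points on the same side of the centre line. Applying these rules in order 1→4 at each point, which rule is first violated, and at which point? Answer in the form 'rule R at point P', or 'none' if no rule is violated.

Zone of each point (C = within 1σ̂, B = 1σ̂–2σ̂, A = 2σ̂–3σ̂, * = beyond 3σ̂; sign = side of CL): 1:-C, 2:-C, 3:+*, 4:-C, 5:+B, 6:+C, 7:+B, 8:+C, 9:-B, 10:-C, 11:+C
Rule 1 (one point beyond the 3σ limits) is satisfied at point 3.

rule 1 at point 3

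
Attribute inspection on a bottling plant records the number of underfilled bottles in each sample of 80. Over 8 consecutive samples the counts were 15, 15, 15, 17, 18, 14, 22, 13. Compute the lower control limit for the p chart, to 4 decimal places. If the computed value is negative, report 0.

0.0670

p̄ = Σdᵢ / (k·n) = 129 / (8 × 80) = 0.20156
LCL = p̄ − 3·√(p̄(1−p̄)/n) = 0.20156 − 3 × 0.04485 = 0.06701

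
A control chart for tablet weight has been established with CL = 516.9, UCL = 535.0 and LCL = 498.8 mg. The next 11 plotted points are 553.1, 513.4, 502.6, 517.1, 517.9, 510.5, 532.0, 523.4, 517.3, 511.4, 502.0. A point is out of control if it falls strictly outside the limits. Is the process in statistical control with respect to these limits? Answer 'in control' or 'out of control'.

out of control

Compare each point to [498.8, 535.0]: sample 1 = 553.1 > UCL.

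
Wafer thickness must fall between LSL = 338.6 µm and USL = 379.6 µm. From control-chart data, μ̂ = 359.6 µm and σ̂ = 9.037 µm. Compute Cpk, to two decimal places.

0.74

Cpu = (USL − μ̂) / (3σ̂) = (379.6 − 359.6) / (3 × 9.037) = 0.7377; Cpl = (μ̂ − LSL) / (3σ̂) = (359.6 − 338.6) / (3 × 9.037) = 0.7746; Cpk = min(Cpu, Cpl) = 0.7377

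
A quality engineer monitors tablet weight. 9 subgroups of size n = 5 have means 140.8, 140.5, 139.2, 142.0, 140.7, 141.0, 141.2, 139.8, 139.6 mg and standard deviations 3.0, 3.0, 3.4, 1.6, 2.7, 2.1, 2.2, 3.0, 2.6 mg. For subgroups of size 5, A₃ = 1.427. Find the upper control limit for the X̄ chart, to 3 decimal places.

144.275

X̄̄ = (140.8 + 140.5 + 139.2 + 142.0 + 140.7 + 141.0 + 141.2 + 139.8 + 139.6) / 9 = 140.5333
s̄ = (3.0 + 3.0 + 3.4 + 1.6 + 2.7 + 2.1 + 2.2 + 3.0 + 2.6) / 9 = 2.6222
UCL = X̄̄ + A₃·s̄ = 140.5333 + 1.427 × 2.6222 = 144.2752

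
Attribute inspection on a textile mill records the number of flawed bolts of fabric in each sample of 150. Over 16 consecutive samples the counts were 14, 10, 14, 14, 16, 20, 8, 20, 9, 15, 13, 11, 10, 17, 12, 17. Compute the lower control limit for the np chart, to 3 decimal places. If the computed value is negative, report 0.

p̄ = Σdᵢ / (k·n) = 220 / (16 × 150) = 0.09167
LCL = np̄ − 3·√(np̄(1−p̄)) = 13.7500 − 3 × 3.5341 = 3.1478

3.148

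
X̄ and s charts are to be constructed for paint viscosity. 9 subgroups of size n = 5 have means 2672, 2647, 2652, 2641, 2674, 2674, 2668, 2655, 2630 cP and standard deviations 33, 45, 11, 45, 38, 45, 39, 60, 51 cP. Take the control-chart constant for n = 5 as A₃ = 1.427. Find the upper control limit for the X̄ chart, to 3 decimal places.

2715.190

X̄̄ = (2672 + 2647 + 2652 + 2641 + 2674 + 2674 + 2668 + 2655 + 2630) / 9 = 2657.0000
s̄ = (33 + 45 + 11 + 45 + 38 + 45 + 39 + 60 + 51) / 9 = 40.7778
UCL = X̄̄ + A₃·s̄ = 2657.0000 + 1.427 × 40.7778 = 2715.1899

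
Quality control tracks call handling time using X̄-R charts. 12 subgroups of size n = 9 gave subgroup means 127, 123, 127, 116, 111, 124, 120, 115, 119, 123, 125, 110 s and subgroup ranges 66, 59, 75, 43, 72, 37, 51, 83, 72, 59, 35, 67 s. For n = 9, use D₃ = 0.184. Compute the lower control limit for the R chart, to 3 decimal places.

11.025

R̄ = (66 + 59 + 75 + 43 + 72 + 37 + 51 + 83 + 72 + 59 + 35 + 67) / 12 = 719.0000 / 12 = 59.9167
LCL_R = D₃·R̄ = 0.184 × 59.9167 = 11.0247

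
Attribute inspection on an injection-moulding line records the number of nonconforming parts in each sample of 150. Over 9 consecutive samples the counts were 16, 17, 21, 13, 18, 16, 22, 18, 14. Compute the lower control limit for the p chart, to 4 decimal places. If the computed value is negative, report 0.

p̄ = Σdᵢ / (k·n) = 155 / (9 × 150) = 0.11481
LCL = p̄ − 3·√(p̄(1−p̄)/n) = 0.11481 − 3 × 0.02603 = 0.03673

0.0367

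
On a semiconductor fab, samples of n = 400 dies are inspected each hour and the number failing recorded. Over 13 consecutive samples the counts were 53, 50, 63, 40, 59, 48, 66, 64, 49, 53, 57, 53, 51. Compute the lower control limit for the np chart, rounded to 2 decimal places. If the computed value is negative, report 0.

p̄ = Σdᵢ / (k·n) = 706 / (13 × 400) = 0.13577
LCL = np̄ − 3·√(np̄(1−p̄)) = 54.3077 − 3 × 6.8509 = 33.7551

33.76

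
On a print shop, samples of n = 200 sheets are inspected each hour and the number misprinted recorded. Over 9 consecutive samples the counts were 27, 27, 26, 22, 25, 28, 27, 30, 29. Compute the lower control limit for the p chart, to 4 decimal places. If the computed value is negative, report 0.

0.0617

p̄ = Σdᵢ / (k·n) = 241 / (9 × 200) = 0.13389
LCL = p̄ − 3·√(p̄(1−p̄)/n) = 0.13389 − 3 × 0.02408 = 0.06165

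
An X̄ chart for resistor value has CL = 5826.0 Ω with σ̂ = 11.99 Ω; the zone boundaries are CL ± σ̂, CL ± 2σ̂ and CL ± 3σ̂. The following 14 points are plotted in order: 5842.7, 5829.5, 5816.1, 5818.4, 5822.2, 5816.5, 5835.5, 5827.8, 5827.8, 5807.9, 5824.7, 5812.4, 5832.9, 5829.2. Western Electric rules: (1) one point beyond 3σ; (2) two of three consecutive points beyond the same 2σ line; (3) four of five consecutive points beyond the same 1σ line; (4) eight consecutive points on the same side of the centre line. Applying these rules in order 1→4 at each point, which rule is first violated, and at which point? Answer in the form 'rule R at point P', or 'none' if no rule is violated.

none

Zone of each point (C = within 1σ̂, B = 1σ̂–2σ̂, A = 2σ̂–3σ̂, * = beyond 3σ̂; sign = side of CL): 1:+B, 2:+C, 3:-C, 4:-C, 5:-C, 6:-C, 7:+C, 8:+C, 9:+C, 10:-B, 11:-C, 12:-B, 13:+C, 14:+C
No rule fires across all 14 points.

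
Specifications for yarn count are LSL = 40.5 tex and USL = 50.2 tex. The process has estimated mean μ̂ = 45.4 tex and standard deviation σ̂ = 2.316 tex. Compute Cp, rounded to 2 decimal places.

Cp = (USL − LSL) / (6σ̂) = (50.2 − 40.5) / (6 × 2.316) = 9.7000 / 13.8960 = 0.6980

0.70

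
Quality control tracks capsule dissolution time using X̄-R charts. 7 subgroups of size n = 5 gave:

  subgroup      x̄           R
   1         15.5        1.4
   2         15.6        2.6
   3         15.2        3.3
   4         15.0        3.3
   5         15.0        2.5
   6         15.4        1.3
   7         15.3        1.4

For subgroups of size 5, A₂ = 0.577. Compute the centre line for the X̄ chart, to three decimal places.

X̄̄ = (15.5 + 15.6 + 15.2 + 15.0 + 15.0 + 15.4 + 15.3) / 7 = 107.0000 / 7 = 15.2857
CL = X̄̄ = 15.2857

15.286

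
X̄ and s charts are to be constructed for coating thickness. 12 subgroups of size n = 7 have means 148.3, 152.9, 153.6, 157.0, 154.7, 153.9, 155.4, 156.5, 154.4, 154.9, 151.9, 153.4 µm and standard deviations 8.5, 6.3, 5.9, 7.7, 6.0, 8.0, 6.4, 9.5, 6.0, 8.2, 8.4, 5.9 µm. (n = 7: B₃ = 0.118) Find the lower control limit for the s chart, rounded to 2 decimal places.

0.85

s̄ = (8.5 + 6.3 + 5.9 + 7.7 + 6.0 + 8.0 + 6.4 + 9.5 + 6.0 + 8.2 + 8.4 + 5.9) / 12 = 7.2333
LCL_s = B₃·s̄ = 0.118 × 7.2333 = 0.8535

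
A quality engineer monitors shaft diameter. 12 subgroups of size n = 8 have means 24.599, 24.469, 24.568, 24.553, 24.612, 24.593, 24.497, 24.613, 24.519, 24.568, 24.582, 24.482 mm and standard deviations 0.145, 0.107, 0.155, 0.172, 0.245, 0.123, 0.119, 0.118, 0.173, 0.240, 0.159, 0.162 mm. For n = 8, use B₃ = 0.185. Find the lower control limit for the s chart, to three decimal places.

s̄ = (0.145 + 0.107 + 0.155 + 0.172 + 0.245 + 0.123 + 0.119 + 0.118 + 0.173 + 0.240 + 0.159 + 0.162) / 12 = 0.1598
LCL_s = B₃·s̄ = 0.185 × 0.1598 = 0.0296

0.030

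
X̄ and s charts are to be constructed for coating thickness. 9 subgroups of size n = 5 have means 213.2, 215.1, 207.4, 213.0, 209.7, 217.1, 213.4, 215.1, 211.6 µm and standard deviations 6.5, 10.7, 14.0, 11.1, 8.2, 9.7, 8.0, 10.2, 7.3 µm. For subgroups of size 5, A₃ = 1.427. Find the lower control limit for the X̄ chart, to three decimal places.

199.256

X̄̄ = (213.2 + 215.1 + 207.4 + 213.0 + 209.7 + 217.1 + 213.4 + 215.1 + 211.6) / 9 = 212.8444
s̄ = (6.5 + 10.7 + 14.0 + 11.1 + 8.2 + 9.7 + 8.0 + 10.2 + 7.3) / 9 = 9.5222
LCL = X̄̄ − A₃·s̄ = 212.8444 − 1.427 × 9.5222 = 199.2562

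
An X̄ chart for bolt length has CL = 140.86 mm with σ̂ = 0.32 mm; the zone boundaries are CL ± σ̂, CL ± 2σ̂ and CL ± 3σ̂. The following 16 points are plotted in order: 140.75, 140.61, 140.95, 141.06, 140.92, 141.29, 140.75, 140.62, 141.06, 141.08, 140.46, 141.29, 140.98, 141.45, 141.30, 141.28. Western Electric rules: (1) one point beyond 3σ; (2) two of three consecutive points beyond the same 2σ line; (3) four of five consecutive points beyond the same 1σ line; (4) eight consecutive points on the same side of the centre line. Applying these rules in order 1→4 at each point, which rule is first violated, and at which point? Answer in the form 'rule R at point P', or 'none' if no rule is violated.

rule 3 at point 16

Zone of each point (C = within 1σ̂, B = 1σ̂–2σ̂, A = 2σ̂–3σ̂, * = beyond 3σ̂; sign = side of CL): 1:-C, 2:-C, 3:+C, 4:+C, 5:+C, 6:+B, 7:-C, 8:-C, 9:+C, 10:+C, 11:-B, 12:+B, 13:+C, 14:+B, 15:+B, 16:+B
Rule 3 (four of five consecutive points beyond the same 1σ limit) is satisfied at point 16.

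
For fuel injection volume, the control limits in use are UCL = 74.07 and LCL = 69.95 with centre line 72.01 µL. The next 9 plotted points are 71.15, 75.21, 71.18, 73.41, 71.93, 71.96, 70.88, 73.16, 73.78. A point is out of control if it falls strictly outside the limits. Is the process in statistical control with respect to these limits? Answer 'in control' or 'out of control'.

Compare each point to [69.95, 74.07]: sample 2 = 75.21 > UCL.

out of control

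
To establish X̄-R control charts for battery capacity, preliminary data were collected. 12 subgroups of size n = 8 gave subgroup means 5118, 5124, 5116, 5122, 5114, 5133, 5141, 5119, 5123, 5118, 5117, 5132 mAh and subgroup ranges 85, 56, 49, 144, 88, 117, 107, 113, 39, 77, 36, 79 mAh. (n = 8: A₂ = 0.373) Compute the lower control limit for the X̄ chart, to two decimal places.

5092.31

X̄̄ = (5118 + 5124 + 5116 + 5122 + 5114 + 5133 + 5141 + 5119 + 5123 + 5118 + 5117 + 5132) / 12 = 61477.0000 / 12 = 5123.0833
R̄ = (85 + 56 + 49 + 144 + 88 + 117 + 107 + 113 + 39 + 77 + 36 + 79) / 12 = 990.0000 / 12 = 82.5000
LCL = X̄̄ − A₂·R̄ = 5123.0833 − 0.373 × 82.5000 = 5092.3108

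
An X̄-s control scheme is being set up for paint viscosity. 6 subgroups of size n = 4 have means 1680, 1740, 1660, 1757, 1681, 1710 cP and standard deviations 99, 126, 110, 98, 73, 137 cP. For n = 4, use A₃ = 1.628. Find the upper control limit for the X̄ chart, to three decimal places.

X̄̄ = (1680 + 1740 + 1660 + 1757 + 1681 + 1710) / 6 = 1704.6667
s̄ = (99 + 126 + 110 + 98 + 73 + 137) / 6 = 107.1667
UCL = X̄̄ + A₃·s̄ = 1704.6667 + 1.628 × 107.1667 = 1879.1340

1879.134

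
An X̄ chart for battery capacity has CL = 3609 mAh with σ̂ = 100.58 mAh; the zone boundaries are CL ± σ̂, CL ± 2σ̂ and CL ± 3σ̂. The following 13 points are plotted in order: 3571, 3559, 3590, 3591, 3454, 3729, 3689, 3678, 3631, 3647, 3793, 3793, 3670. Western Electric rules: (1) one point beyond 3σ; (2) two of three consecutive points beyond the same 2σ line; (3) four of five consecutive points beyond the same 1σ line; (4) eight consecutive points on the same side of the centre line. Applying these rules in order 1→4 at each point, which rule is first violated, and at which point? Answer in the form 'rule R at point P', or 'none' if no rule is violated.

Zone of each point (C = within 1σ̂, B = 1σ̂–2σ̂, A = 2σ̂–3σ̂, * = beyond 3σ̂; sign = side of CL): 1:-C, 2:-C, 3:-C, 4:-C, 5:-B, 6:+B, 7:+C, 8:+C, 9:+C, 10:+C, 11:+B, 12:+B, 13:+C
Rule 4 (eight consecutive points on the same side of the centre line) is satisfied at point 13.

rule 4 at point 13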